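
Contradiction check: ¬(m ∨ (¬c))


Truth table over {c, m}:
c | m | φ
---------
F | F | F
T | F | T
F | T | F
T | T | F
Satisfying assignment at row 2: c=T, m=F gives T.

No, it is not a contradiction.


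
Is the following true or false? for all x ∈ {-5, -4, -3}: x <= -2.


Evaluate the predicate on each element: -5:T, -4:T, -3:T.
Every element satisfies the predicate.

T


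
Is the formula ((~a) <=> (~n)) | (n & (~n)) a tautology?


Build the truth table over {a, n}:
a | n | φ
---------
False | False | True
True | False | False
False | True | False
True | True | True
Counterexample at row 2: with a=True, n=False, the formula is False.

No, it is not a tautology.


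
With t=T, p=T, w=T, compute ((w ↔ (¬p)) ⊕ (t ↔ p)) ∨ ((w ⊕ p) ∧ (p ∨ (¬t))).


Substitute t=T, p=T, w=T:
¬p = F
w ↔ (¬p) = T ↔ F = F
t ↔ p = T ↔ T = T
(w ↔ (¬p)) ⊕ (t ↔ p) = F ⊕ T = T
w ⊕ p = T ⊕ T = F
¬t = F
p ∨ (¬t) = T ∨ F = T
(w ⊕ p) ∧ (p ∨ (¬t)) = F ∧ T = F
((w ↔ (¬p)) ⊕ (t ↔ p)) ∨ ((w ⊕ p) ∧ (p ∨ (¬t))) = T ∨ F = T

T


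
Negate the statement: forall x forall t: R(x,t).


Negation flips each quantifier (∀↔∃) and negates the inner predicate.
¬(forall x forall t: φ) = exists x exists t: ¬φ.

exists x exists t: ~(R(x,t))


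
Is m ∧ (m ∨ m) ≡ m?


Compare truth tables:
m | φ | ψ
---------
F | F | F
T | T | T
The columns φ and ψ agree on every row.

Yes, they are logically equivalent.


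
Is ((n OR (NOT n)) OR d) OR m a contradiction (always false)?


Truth table over {d, m, n}:
d | m | n | φ
-------------
F | F | F | T
T | F | F | T
F | T | F | T
T | T | F | T
F | F | T | T
T | F | T | T
F | T | T | T
T | T | T | T
Satisfying assignment at row 1: d=F, m=F, n=F gives T.

No, it is not a contradiction.


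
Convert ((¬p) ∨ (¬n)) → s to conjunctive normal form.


Step 1: Rewrite as ¬((¬p) ∨ (¬n)) ∨ s = (¬(¬p) ∧ ¬(¬n)) ∨ s.
Step 2: Distribute ∨ over ∧.
Step 3: Eliminate any double negations (¬¬X = X).

(p ∨ s) ∧ (n ∨ s)


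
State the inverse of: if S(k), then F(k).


The inverse of (P → Q) is (¬P → ¬Q). It is equivalent to the converse, not to the original.
Here P = 'S(k)' and Q = 'F(k)'.

If not (S(k)), then not (F(k)).


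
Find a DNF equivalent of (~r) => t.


Step 1: Rewrite (¬r) → t as ¬(¬r) ∨ t.
Step 2: Eliminate any double negations (¬¬X = X).

r | t


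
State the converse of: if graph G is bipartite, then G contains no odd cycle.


The converse of (P → Q) is (Q → P). It is not in general equivalent to the original.
Here P = 'graph G is bipartite' and Q = 'G contains no odd cycle'.

If G contains no odd cycle, then graph G is bipartite.


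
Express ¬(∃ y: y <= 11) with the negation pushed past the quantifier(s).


¬(∀ x: φ) = ∃ x: ¬φ, and ¬(∃ x: φ) = ∀ x: ¬φ.
Apply to the existential statement.

∀ y: ¬(y <= 11)


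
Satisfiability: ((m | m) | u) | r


Search for a satisfying assignment over {m, r, u}.
Try m=True, r=False, u=False: the formula evaluates to True.
A satisfying assignment exists.

Satisfiable.


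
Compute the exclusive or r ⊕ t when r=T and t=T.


Exclusive or is true when exactly one operand is true.
Substitute: r=T, t=T.
T ⊕ T evaluates to F.

F


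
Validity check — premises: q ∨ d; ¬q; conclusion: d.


This matches the form of disjunctive syllogism: the conclusion follows in every model of the premises.

Valid.


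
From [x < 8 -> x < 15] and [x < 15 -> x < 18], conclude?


Hypothetical syllogism: from (P → Q) and (Q → R), infer (P → R).
Chain the two implications through the shared middle term 'x < 15'.

x < 8 -> x < 18


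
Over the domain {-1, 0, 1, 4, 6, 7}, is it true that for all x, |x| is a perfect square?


Evaluate the predicate on each element: -1:T, 0:T, 1:T, 4:T, 6:F, 7:F.
Counterexample x = 6 fails the predicate.

F


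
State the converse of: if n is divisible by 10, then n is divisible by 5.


The converse of (P → Q) is (Q → P). It is not in general equivalent to the original.
Here P = 'n is divisible by 10' and Q = 'n is divisible by 5'.

If n is divisible by 5, then n is divisible by 10.


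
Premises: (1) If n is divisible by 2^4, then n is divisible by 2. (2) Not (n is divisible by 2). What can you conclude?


Modus tollens: from (P → Q) and ¬Q, infer ¬P.
Q = 'n is divisible by 2' is denied; since P → Q, P must also fail.

Not (n is divisible by 2^4).


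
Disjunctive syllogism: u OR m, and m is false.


Disjunctive syllogism: from (P ∨ Q) and ¬P, infer Q.
One disjunct, 'm', is ruled out; the other must hold.

u


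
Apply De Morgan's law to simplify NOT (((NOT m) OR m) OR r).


De Morgan: the negation of a disjunction is the conjunction of the negations.
Distribute NOT across OR, flipping it to AND, and negate each literal.

(m AND (NOT m)) AND (NOT r)


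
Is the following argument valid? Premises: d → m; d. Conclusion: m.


This matches the form of modus ponens: the conclusion follows in every model of the premises.

Valid.


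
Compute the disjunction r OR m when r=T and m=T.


Disjunction is false only when both operands are false.
Substitute: r=T, m=T.
T OR T evaluates to T.

T


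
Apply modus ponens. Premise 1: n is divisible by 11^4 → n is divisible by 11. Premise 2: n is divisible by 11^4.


Modus ponens: from (P → Q) and P, infer Q.
P = 'n is divisible by 11^4' is asserted, and P → Q holds, so Q follows.

n is divisible by 11.


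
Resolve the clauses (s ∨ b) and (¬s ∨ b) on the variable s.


The clauses contain complementary literals s and ¬s.
Resolution eliminates this pair and disjoins the remaining literals (merging duplicates).

b


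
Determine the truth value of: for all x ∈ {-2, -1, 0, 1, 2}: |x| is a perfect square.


Evaluate the predicate on each element: -2:F, -1:T, 0:T, 1:T, 2:F.
Counterexample x = -2 fails the predicate.

F


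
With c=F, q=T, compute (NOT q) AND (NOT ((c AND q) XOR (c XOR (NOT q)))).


Substitute c=F, q=T:
NOT q = F
c AND q = F AND T = F
NOT q = F
c XOR (NOT q) = F XOR F = F
(c AND q) XOR (c XOR (NOT q)) = F XOR F = F
NOT ((c AND q) XOR (c XOR (NOT q))) = T
(NOT q) AND (NOT ((c AND q) XOR (c XOR (NOT q)))) = F AND T = F

F


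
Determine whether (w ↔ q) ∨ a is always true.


Build the truth table over {a, q, w}:
a | q | w | φ
-------------
F | F | F | T
T | F | F | T
F | T | F | F
T | T | F | T
F | F | T | F
T | F | T | T
F | T | T | T
T | T | T | T
Counterexample at row 3: with a=F, q=T, w=F, the formula is F.

No, it is not a tautology.


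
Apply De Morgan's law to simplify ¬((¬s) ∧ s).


De Morgan: the negation of a conjunction is the disjunction of the negations.
Distribute ¬ across ∧, flipping it to ∨, and negate each literal.

s ∨ (¬s)


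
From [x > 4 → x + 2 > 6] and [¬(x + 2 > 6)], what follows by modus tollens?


Modus tollens: from (P → Q) and ¬Q, infer ¬P.
Q = 'x + 2 > 6' is denied; since P → Q, P must also fail.

Not (x > 4).


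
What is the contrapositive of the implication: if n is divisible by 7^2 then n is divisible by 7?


The contrapositive of (P → Q) is (¬Q → ¬P); it is logically equivalent to the original.
Here P = 'n is divisible by 7^2' and Q = 'n is divisible by 7'.

If not (n is divisible by 7), then not (n is divisible by 7^2).


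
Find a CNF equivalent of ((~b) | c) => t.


Step 1: Rewrite as ¬((¬b) ∨ c) ∨ t = (¬(¬b) ∧ ¬c) ∨ t.
Step 2: Distribute ∨ over ∧.
Step 3: Eliminate any double negations (¬¬X = X).

(b | t) & ((~c) | t)


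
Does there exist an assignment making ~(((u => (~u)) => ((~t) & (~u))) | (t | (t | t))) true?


Check all 4 assignments over {t, u}:
t | u | φ
---------
False | False | False
True | False | False
False | True | False
True | True | False
No assignment makes the formula true.

Unsatisfiable.


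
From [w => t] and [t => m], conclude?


Hypothetical syllogism: from (P → Q) and (Q → R), infer (P → R).
Chain the two implications through the shared middle term 't'.

w => m


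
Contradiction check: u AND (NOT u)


Truth table over {u}:
u | φ
-----
F | F
T | F
Every row is false.

Yes, it is a contradiction.


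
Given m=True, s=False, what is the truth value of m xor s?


Exclusive or is true when exactly one operand is true.
Substitute: m=True, s=False.
True xor False evaluates to True.

True


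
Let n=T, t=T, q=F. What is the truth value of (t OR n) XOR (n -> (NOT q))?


Substitute n=T, t=T, q=F:
t OR n = T OR T = T
NOT q = T
n -> (NOT q) = T -> T = T
(t OR n) XOR (n -> (NOT q)) = T XOR T = F

F


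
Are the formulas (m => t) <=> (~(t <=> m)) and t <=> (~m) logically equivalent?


Compare truth tables:
m | t | φ | ψ
-------------
False | False | False | False
True | False | False | True
False | True | True | True
True | True | False | False
They differ at row 2 (m=True, t=False): φ=False but ψ=True.

No, they are not logically equivalent.


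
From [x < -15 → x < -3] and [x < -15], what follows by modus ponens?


Modus ponens: from (P → Q) and P, infer Q.
P = 'x < -15' is asserted, and P → Q holds, so Q follows.

x < -3.


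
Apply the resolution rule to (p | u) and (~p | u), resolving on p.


The clauses contain complementary literals p and ~p.
Resolution eliminates this pair and disjoins the remaining literals (merging duplicates).

u


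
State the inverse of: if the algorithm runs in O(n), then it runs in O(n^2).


The inverse of (P → Q) is (¬P → ¬Q). It is equivalent to the converse, not to the original.
Here P = 'the algorithm runs in O(n)' and Q = 'it runs in O(n^2)'.

If not (the algorithm runs in O(n)), then not (it runs in O(n^2)).


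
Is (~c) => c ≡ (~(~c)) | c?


Compare truth tables:
c | φ | ψ
---------
False | False | False
True | True | True
The columns φ and ψ agree on every row.

Yes, they are logically equivalent.


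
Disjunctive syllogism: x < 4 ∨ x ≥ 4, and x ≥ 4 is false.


Disjunctive syllogism: from (P ∨ Q) and ¬P, infer Q.
One disjunct, 'x ≥ 4', is ruled out; the other must hold.

x < 4


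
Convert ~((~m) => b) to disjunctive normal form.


Step 1: Rewrite implication then negate: ¬(¬(¬m) ∨ b) = (¬m) ∧ ¬b.

(~m) & (~b)


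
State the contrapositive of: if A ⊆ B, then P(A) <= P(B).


The contrapositive of (P → Q) is (¬Q → ¬P); it is logically equivalent to the original.
Here P = 'A ⊆ B' and Q = 'P(A) <= P(B)'.

If not (P(A) <= P(B)), then not (A ⊆ B).


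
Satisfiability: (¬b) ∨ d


Search for a satisfying assignment over {b, d}.
Try b=F, d=F: the formula evaluates to T.
A satisfying assignment exists.

Satisfiable.


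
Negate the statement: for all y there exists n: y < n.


Negation flips each quantifier (∀↔∃) and negates the inner predicate.
¬(for all y there exists n: φ) = there exists y for all n: ¬φ.

there exists y for all n: NOT(y < n)


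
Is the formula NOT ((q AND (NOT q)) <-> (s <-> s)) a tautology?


Build the truth table over {q, s}:
q | s | φ
---------
F | F | T
T | F | T
F | T | T
T | T | T
Every row evaluates to true.

Yes, it is a tautology.


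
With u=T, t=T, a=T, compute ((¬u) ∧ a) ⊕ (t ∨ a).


Substitute u=T, t=T, a=T:
¬u = F
(¬u) ∧ a = F ∧ T = F
t ∨ a = T ∨ T = T
((¬u) ∧ a) ⊕ (t ∨ a) = F ⊕ T = T

T


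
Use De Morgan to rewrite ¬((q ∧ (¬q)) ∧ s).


De Morgan: the negation of a conjunction is the disjunction of the negations.
Distribute ¬ across ∧, flipping it to ∨, and negate each literal.

((¬q) ∨ q) ∨ (¬s)


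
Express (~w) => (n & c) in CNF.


Step 1: Rewrite (¬w) → (n ∧ c) as ¬(¬w) ∨ (n ∧ c).
Step 2: Distribute ∨ over ∧.
Step 3: Eliminate any double negations (¬¬X = X).

(w | n) & (w | c)


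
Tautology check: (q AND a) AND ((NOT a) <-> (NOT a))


Build the truth table over {a, q}:
a | q | φ
---------
F | F | F
T | F | F
F | T | F
T | T | T
Counterexample at row 1: with a=F, q=F, the formula is F.

No, it is not a tautology.


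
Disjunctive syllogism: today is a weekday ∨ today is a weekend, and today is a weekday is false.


Disjunctive syllogism: from (P ∨ Q) and ¬P, infer Q.
One disjunct, 'today is a weekday', is ruled out; the other must hold.

today is a weekend


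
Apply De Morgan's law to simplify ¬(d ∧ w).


De Morgan: the negation of a conjunction is the disjunction of the negations.
Distribute ¬ across ∧, flipping it to ∨, and negate each literal.

(¬d) ∨ (¬w)


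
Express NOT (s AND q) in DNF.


Step 1: Apply De Morgan: ¬(s ∧ q) = ¬s ∨ ¬q.

(NOT s) OR (NOT q)


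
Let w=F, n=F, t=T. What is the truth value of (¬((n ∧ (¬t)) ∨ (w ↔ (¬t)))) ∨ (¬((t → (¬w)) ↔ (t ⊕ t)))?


Substitute w=F, n=F, t=T:
… (earlier sub-steps elided)
¬t = F
w ↔ (¬t) = F ↔ F = T
(n ∧ (¬t)) ∨ (w ↔ (¬t)) = F ∨ T = T
¬((n ∧ (¬t)) ∨ (w ↔ (¬t))) = F
¬w = T
t → (¬w) = T → T = T
t ⊕ t = T ⊕ T = F
(t → (¬w)) ↔ (t ⊕ t) = T ↔ F = F
¬((t → (¬w)) ↔ (t ⊕ t)) = T
(¬((n ∧ (¬t)) ∨ (w ↔ (¬t)))) ∨ (¬((t → (¬w)) ↔ (t ⊕ t))) = F ∨ T = T

T


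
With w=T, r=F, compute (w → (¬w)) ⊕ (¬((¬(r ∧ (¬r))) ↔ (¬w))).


Substitute w=T, r=F:
¬w = F
w → (¬w) = T → F = F
¬r = T
r ∧ (¬r) = F ∧ T = F
¬(r ∧ (¬r)) = T
¬w = F
(¬(r ∧ (¬r))) ↔ (¬w) = T ↔ F = F
¬((¬(r ∧ (¬r))) ↔ (¬w)) = T
(w → (¬w)) ⊕ (¬((¬(r ∧ (¬r))) ↔ (¬w))) = F ⊕ T = T

T


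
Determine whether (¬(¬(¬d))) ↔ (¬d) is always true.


Build the truth table over {d}:
d | φ
-----
F | T
T | T
Every row evaluates to true.

Yes, it is a tautology.


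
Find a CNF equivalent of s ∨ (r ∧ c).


Step 1: Distribute ∨ over ∧: s ∨ (r ∧ c) = (s ∨ r) ∧ (s ∨ c).

(s ∨ r) ∧ (s ∨ c)


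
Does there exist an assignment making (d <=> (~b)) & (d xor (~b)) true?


Check all 4 assignments over {b, d}:
b | d | φ
---------
False | False | False
True | False | False
False | True | False
True | True | False
No assignment makes the formula true.

Unsatisfiable.


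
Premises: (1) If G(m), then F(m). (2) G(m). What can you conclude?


Modus ponens: from (P → Q) and P, infer Q.
P = 'G(m)' is asserted, and P → Q holds, so Q follows.

F(m).


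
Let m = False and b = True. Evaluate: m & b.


Conjunction is true only when both operands are true.
Substitute: m=False, b=True.
False & True evaluates to False.

False


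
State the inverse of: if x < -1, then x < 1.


The inverse of (P → Q) is (¬P → ¬Q). It is equivalent to the converse, not to the original.
Here P = 'x < -1' and Q = 'x < 1'.

If not (x < -1), then not (x < 1).


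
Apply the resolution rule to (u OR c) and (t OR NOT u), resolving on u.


The clauses contain complementary literals u and NOTu.
Resolution eliminates this pair and disjoins the remaining literals (merging duplicates).

(c OR t)


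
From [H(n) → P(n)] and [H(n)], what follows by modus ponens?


Modus ponens: from (P → Q) and P, infer Q.
P = 'H(n)' is asserted, and P → Q holds, so Q follows.

P(n).


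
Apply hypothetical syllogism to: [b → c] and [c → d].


Hypothetical syllogism: from (P → Q) and (Q → R), infer (P → R).
Chain the two implications through the shared middle term 'c'.

b → d


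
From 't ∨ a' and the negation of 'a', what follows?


Disjunctive syllogism: from (P ∨ Q) and ¬P, infer Q.
One disjunct, 'a', is ruled out; the other must hold.

t


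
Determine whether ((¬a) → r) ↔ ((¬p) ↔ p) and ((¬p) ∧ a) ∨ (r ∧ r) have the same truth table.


Compare truth tables:
a | p | r | φ | ψ
-----------------
F | F | F | T | F
T | F | F | F | T
F | T | F | T | F
T | T | F | F | F
F | F | T | F | T
T | F | T | F | T
F | T | T | F | T
T | T | T | F | T
They differ at row 1 (a=F, p=F, r=F): φ=T but ψ=F.

No, they are not logically equivalent.


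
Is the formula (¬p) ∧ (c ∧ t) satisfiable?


Search for a satisfying assignment over {c, p, t}.
Try c=T, p=F, t=T: the formula evaluates to T.
A satisfying assignment exists.

Satisfiable.


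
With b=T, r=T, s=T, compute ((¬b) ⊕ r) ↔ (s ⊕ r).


Substitute b=T, r=T, s=T:
¬b = F
(¬b) ⊕ r = F ⊕ T = T
s ⊕ r = T ⊕ T = F
((¬b) ⊕ r) ↔ (s ⊕ r) = T ↔ F = F

F


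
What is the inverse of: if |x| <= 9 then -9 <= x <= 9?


The inverse of (P → Q) is (¬P → ¬Q). It is equivalent to the converse, not to the original.
Here P = '|x| <= 9' and Q = '-9 <= x <= 9'.

If not (|x| <= 9), then not (-9 <= x <= 9).


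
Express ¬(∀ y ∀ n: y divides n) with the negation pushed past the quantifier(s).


Negation flips each quantifier (∀↔∃) and negates the inner predicate.
¬(∀ y ∀ n: φ) = ∃ y ∃ n: ¬φ.

∃ y ∃ n: ¬(y divides n)


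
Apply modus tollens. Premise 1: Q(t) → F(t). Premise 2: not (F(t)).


Modus tollens: from (P → Q) and ¬Q, infer ¬P.
Q = 'F(t)' is denied; since P → Q, P must also fail.

Not (Q(t)).


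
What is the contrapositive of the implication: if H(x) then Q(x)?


The contrapositive of (P → Q) is (¬Q → ¬P); it is logically equivalent to the original.
Here P = 'H(x)' and Q = 'Q(x)'.

If not (Q(x)), then not (H(x)).


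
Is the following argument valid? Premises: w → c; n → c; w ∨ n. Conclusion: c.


This matches the form of proof by cases: the conclusion follows in every model of the premises.

Valid.


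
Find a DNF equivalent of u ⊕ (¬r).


Step 1: u ⊕ (¬r) is true exactly when they disagree: (u ∧ ¬(¬r)) ∨ (¬u ∧ (¬r)).
Step 2: Eliminate any double negations (¬¬X = X).

(u ∧ r) ∨ ((¬u) ∧ (¬r))


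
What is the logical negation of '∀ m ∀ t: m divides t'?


Negation flips each quantifier (∀↔∃) and negates the inner predicate.
¬(∀ m ∀ t: φ) = ∃ m ∃ t: ¬φ.

∃ m ∃ t: ¬(m divides t)


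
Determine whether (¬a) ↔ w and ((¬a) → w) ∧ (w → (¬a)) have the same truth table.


Compare truth tables:
a | w | φ | ψ
-------------
F | F | F | F
T | F | T | T
F | T | T | T
T | T | F | F
The columns φ and ψ agree on every row.

Yes, they are logically equivalent.


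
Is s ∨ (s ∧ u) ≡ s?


Compare truth tables:
s | u | φ | ψ
-------------
F | F | F | F
T | F | T | T
F | T | F | F
T | T | T | T
The columns φ and ψ agree on every row.

Yes, they are logically equivalent.


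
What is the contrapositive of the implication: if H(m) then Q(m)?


The contrapositive of (P → Q) is (¬Q → ¬P); it is logically equivalent to the original.
Here P = 'H(m)' and Q = 'Q(m)'.

If not (Q(m)), then not (H(m)).


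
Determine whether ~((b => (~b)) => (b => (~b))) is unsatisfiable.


Truth table over {b}:
b | φ
-----
False | False
True | False
Every row is false.

Yes, it is a contradiction.


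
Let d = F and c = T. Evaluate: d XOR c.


Exclusive or is true when exactly one operand is true.
Substitute: d=F, c=T.
F XOR T evaluates to T.

T


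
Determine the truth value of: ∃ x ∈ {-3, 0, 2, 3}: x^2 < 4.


Evaluate the predicate on each element: -3:F, 0:T, 2:F, 3:F.
Witness x = 0 satisfies the predicate.

T


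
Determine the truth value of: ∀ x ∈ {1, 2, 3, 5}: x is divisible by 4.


Evaluate the predicate on each element: 1:F, 2:F, 3:F, 5:F.
Counterexample x = 1 fails the predicate.

F


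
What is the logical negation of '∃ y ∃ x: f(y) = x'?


Negation flips each quantifier (∀↔∃) and negates the inner predicate.
¬(∃ y ∃ x: φ) = ∀ y ∀ x: ¬φ.

∀ y ∀ x: ¬(f(y) = x)


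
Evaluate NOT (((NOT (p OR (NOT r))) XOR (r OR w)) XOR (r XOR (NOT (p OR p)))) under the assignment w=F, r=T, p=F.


Substitute w=F, r=T, p=F:
NOT r = F
p OR (NOT r) = F OR F = F
NOT (p OR (NOT r)) = T
r OR w = T OR F = T
(NOT (p OR (NOT r))) XOR (r OR w) = T XOR T = F
p OR p = F OR F = F
NOT (p OR p) = T
r XOR (NOT (p OR p)) = T XOR T = F
((NOT (p OR (NOT r))) XOR (r OR w)) XOR (r XOR (NOT (p OR p))) = F XOR F = F
NOT (((NOT (p OR (NOT r))) XOR (r OR w)) XOR (r XOR (NOT (p OR p)))) = T

T


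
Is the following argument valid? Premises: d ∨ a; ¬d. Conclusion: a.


This matches the form of disjunctive syllogism: the conclusion follows in every model of the premises.

Valid.


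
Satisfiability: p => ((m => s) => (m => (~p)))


Search for a satisfying assignment over {m, p, s}.
Try m=False, p=False, s=False: the formula evaluates to True.
A satisfying assignment exists.

Satisfiable.


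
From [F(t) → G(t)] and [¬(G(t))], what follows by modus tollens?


Modus tollens: from (P → Q) and ¬Q, infer ¬P.
Q = 'G(t)' is denied; since P → Q, P must also fail.

Not (F(t)).


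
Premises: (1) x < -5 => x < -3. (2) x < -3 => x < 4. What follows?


Hypothetical syllogism: from (P → Q) and (Q → R), infer (P → R).
Chain the two implications through the shared middle term 'x < -3'.

x < -5 => x < 4


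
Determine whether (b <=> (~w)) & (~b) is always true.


Build the truth table over {b, w}:
b | w | φ
---------
False | False | False
True | False | False
False | True | True
True | True | False
Counterexample at row 1: with b=False, w=False, the formula is False.

No, it is not a tautology.


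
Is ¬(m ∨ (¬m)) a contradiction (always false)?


Truth table over {m}:
m | φ
-----
F | F
T | F
Every row is false.

Yes, it is a contradiction.


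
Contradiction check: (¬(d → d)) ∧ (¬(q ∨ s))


Truth table over {d, q, s}:
d | q | s | φ
-------------
F | F | F | F
T | F | F | F
F | T | F | F
T | T | F | F
F | F | T | F
T | F | T | F
F | T | T | F
T | T | T | F
Every row is false.

Yes, it is a contradiction.


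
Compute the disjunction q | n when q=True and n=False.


Disjunction is false only when both operands are false.
Substitute: q=True, n=False.
True | False evaluates to True.

True


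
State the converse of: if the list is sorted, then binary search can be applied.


The converse of (P → Q) is (Q → P). It is not in general equivalent to the original.
Here P = 'the list is sorted' and Q = 'binary search can be applied'.

If binary search can be applied, then the list is sorted.


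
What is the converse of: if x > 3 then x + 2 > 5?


The converse of (P → Q) is (Q → P). It is not in general equivalent to the original.
Here P = 'x > 3' and Q = 'x + 2 > 5'.

If x + 2 > 5, then x > 3.


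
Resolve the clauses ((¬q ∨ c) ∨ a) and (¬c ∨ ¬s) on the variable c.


The clauses contain complementary literals c and ¬c.
Resolution eliminates this pair and disjoins the remaining literals (merging duplicates).

((a ∨ ¬q) ∨ ¬s)


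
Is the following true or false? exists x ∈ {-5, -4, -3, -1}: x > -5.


Evaluate the predicate on each element: -5:False, -4:True, -3:True, -1:True.
Witness x = -4 satisfies the predicate.

True


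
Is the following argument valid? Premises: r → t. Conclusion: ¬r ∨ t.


This matches the form of material implication: the conclusion follows in every model of the premises.

Valid.


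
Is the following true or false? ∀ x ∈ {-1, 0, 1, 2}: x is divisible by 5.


Evaluate the predicate on each element: -1:F, 0:T, 1:F, 2:F.
Counterexample x = -1 fails the predicate.

F


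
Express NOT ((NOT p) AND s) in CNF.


Step 1: Apply De Morgan: ¬((¬p) ∧ s) = ¬(¬p) ∨ ¬s.
Step 2: Eliminate any double negations (¬¬X = X).

p OR (NOT s)


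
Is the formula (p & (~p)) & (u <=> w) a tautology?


Build the truth table over {p, u, w}:
p | u | w | φ
-------------
False | False | False | False
True | False | False | False
False | True | False | False
True | True | False | False
False | False | True | False
True | False | True | False
False | True | True | False
True | True | True | False
Counterexample at row 1: with p=False, u=False, w=False, the formula is False.

No, it is not a tautology.


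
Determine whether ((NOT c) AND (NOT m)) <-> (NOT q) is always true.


Build the truth table over {c, m, q}:
c | m | q | φ
-------------
F | F | F | T
T | F | F | F
F | T | F | F
T | T | F | F
F | F | T | F
T | F | T | T
F | T | T | T
T | T | T | T
Counterexample at row 2: with c=T, m=F, q=F, the formula is F.

No, it is not a tautology.


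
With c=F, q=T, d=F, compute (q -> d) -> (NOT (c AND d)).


Substitute c=F, q=T, d=F:
q -> d = T -> F = F
c AND d = F AND F = F
NOT (c AND d) = T
(q -> d) -> (NOT (c AND d)) = F -> T = T

T


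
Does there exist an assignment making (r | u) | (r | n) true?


Search for a satisfying assignment over {n, r, u}.
Try n=True, r=False, u=False: the formula evaluates to True.
A satisfying assignment exists.

Satisfiable.


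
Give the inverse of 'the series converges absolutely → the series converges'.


The inverse of (P → Q) is (¬P → ¬Q). It is equivalent to the converse, not to the original.
Here P = 'the series converges absolutely' and Q = 'the series converges'.

If not (the series converges absolutely), then not (the series converges).


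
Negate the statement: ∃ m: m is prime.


¬(∀ x: φ) = ∃ x: ¬φ, and ¬(∃ x: φ) = ∀ x: ¬φ.
Apply to the existential statement.

∀ m: ¬(m is prime)


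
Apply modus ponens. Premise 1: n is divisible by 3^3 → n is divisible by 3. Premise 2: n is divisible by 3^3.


Modus ponens: from (P → Q) and P, infer Q.
P = 'n is divisible by 3^3' is asserted, and P → Q holds, so Q follows.

n is divisible by 3.


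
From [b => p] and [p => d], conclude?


Hypothetical syllogism: from (P → Q) and (Q → R), infer (P → R).
Chain the two implications through the shared middle term 'p'.

b => d


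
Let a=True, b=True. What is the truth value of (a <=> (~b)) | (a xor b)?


Substitute a=True, b=True:
~b = False
a <=> (~b) = True <=> False = False
a xor b = True xor True = False
(a <=> (~b)) | (a xor b) = False | False = False

False


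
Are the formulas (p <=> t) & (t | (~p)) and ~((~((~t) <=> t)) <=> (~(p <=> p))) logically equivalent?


Compare truth tables:
p | t | φ | ψ
-------------
False | False | True | True
True | False | False | True
False | True | False | True
True | True | True | True
They differ at row 2 (p=True, t=False): φ=False but ψ=True.

No, they are not logically equivalent.


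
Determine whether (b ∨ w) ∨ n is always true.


Build the truth table over {b, n, w}:
b | n | w | φ
-------------
F | F | F | F
T | F | F | T
F | T | F | T
T | T | F | T
F | F | T | T
T | F | T | T
F | T | T | T
T | T | T | T
Counterexample at row 1: with b=F, n=F, w=F, the formula is F.

No, it is not a tautology.


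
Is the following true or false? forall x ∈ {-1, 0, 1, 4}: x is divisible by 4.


Evaluate the predicate on each element: -1:False, 0:True, 1:False, 4:True.
Counterexample x = -1 fails the predicate.

False


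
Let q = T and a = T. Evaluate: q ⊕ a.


Exclusive or is true when exactly one operand is true.
Substitute: q=T, a=T.
T ⊕ T evaluates to F.

F


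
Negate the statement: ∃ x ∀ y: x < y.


Negation flips each quantifier (∀↔∃) and negates the inner predicate.
¬(∃ x ∀ y: φ) = ∀ x ∃ y: ¬φ.

∀ x ∃ y: ¬(x < y)


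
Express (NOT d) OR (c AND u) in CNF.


Step 1: Distribute ∨ over ∧: (¬d) ∨ (c ∧ u) = ((¬d) ∨ c) ∧ ((¬d) ∨ u).

((NOT d) OR c) AND ((NOT d) OR u)


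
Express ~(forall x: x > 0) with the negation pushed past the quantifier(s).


¬(forall x: φ) = exists x: ¬φ, and ¬(exists x: φ) = forall x: ¬φ.
Apply to the universal statement.

exists x: ~(x > 0)


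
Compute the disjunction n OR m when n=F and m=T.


Disjunction is false only when both operands are false.
Substitute: n=F, m=T.
F OR T evaluates to T.

T


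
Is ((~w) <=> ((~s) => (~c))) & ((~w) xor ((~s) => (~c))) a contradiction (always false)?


Truth table over {c, s, w}:
c | s | w | φ
-------------
False | False | False | False
True | False | False | False
False | True | False | False
True | True | False | False
False | False | True | False
True | False | True | False
False | True | True | False
True | True | True | False
Every row is false.

Yes, it is a contradiction.


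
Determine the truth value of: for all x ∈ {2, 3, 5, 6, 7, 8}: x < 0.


Evaluate the predicate on each element: 2:F, 3:F, 5:F, 6:F, 7:F, 8:F.
Counterexample x = 2 fails the predicate.

F


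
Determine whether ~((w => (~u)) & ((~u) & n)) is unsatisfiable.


Truth table over {n, u, w}:
n | u | w | φ
-------------
False | False | False | True
True | False | False | False
False | True | False | True
True | True | False | True
False | False | True | True
True | False | True | False
False | True | True | True
True | True | True | True
Satisfying assignment at row 1: n=False, u=False, w=False gives True.

No, it is not a contradiction.


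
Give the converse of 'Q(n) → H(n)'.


The converse of (P → Q) is (Q → P). It is not in general equivalent to the original.
Here P = 'Q(n)' and Q = 'H(n)'.

If H(n), then Q(n).


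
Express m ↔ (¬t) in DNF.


Step 1: m ↔ (¬t) is true exactly when both agree: (m ∧ (¬t)) ∨ (¬m ∧ ¬(¬t)).
Step 2: Eliminate any double negations (¬¬X = X).

(m ∧ (¬t)) ∨ ((¬m) ∧ t)


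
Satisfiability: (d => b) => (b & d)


Search for a satisfying assignment over {b, d}.
Try b=False, d=True: the formula evaluates to True.
A satisfying assignment exists.

Satisfiable.


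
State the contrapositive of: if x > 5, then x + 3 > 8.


The contrapositive of (P → Q) is (¬Q → ¬P); it is logically equivalent to the original.
Here P = 'x > 5' and Q = 'x + 3 > 8'.

If not (x + 3 > 8), then not (x > 5).


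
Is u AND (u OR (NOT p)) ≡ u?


Compare truth tables:
p | u | φ | ψ
-------------
F | F | F | F
T | F | F | F
F | T | T | T
T | T | T | T
The columns φ and ψ agree on every row.

Yes, they are logically equivalent.


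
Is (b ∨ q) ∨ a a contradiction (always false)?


Truth table over {a, b, q}:
a | b | q | φ
-------------
F | F | F | F
T | F | F | T
F | T | F | T
T | T | F | T
F | F | T | T
T | F | T | T
F | T | T | T
T | T | T | T
Satisfying assignment at row 2: a=T, b=F, q=F gives T.

No, it is not a contradiction.


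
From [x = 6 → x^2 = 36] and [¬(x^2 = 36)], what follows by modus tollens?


Modus tollens: from (P → Q) and ¬Q, infer ¬P.
Q = 'x^2 = 36' is denied; since P → Q, P must also fail.

Not (x = 6).


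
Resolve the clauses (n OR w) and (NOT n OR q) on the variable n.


The clauses contain complementary literals n and NOTn.
Resolution eliminates this pair and disjoins the remaining literals (merging duplicates).

(w OR q)


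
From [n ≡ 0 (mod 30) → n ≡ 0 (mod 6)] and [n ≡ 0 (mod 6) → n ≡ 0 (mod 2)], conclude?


Hypothetical syllogism: from (P → Q) and (Q → R), infer (P → R).
Chain the two implications through the shared middle term 'n ≡ 0 (mod 6)'.

n ≡ 0 (mod 30) → n ≡ 0 (mod 2)


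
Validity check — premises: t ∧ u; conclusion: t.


This matches the form of conjunction elimination: the conclusion follows in every model of the premises.

Valid.


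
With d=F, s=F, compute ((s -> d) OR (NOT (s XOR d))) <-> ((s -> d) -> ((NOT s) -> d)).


Substitute d=F, s=F:
s -> d = F -> F = T
s XOR d = F XOR F = F
NOT (s XOR d) = T
(s -> d) OR (NOT (s XOR d)) = T OR T = T
s -> d = F -> F = T
NOT s = T
(NOT s) -> d = T -> F = F
(s -> d) -> ((NOT s) -> d) = T -> F = F
((s -> d) OR (NOT (s XOR d))) <-> ((s -> d) -> ((NOT s) -> d)) = T <-> F = F

F


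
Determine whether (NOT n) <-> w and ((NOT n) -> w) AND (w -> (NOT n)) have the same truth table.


Compare truth tables:
n | w | φ | ψ
-------------
F | F | F | F
T | F | T | T
F | T | T | T
T | T | F | F
The columns φ and ψ agree on every row.

Yes, they are logically equivalent.


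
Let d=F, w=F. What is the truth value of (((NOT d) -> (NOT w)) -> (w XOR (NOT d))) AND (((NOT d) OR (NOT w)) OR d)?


Substitute d=F, w=F:
… (earlier sub-steps elided)
NOT w = T
(NOT d) -> (NOT w) = T -> T = T
NOT d = T
w XOR (NOT d) = F XOR T = T
((NOT d) -> (NOT w)) -> (w XOR (NOT d)) = T -> T = T
NOT d = T
NOT w = T
(NOT d) OR (NOT w) = T OR T = T
((NOT d) OR (NOT w)) OR d = T OR F = T
(((NOT d) -> (NOT w)) -> (w XOR (NOT d))) AND (((NOT d) OR (NOT w)) OR d) = T AND T = T

T


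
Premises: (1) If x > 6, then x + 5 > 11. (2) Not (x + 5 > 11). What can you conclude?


Modus tollens: from (P → Q) and ¬Q, infer ¬P.
Q = 'x + 5 > 11' is denied; since P → Q, P must also fail.

Not (x > 6).


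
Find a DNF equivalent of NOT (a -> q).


Step 1: Rewrite implication then negate: ¬(¬a ∨ q) = a ∧ ¬q.

a AND (NOT q)


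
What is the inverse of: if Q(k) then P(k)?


The inverse of (P → Q) is (¬P → ¬Q). It is equivalent to the converse, not to the original.
Here P = 'Q(k)' and Q = 'P(k)'.

If not (Q(k)), then not (P(k)).


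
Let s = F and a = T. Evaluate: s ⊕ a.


Exclusive or is true when exactly one operand is true.
Substitute: s=F, a=T.
F ⊕ T evaluates to T.

T


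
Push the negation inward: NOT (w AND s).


De Morgan: the negation of a conjunction is the disjunction of the negations.
Distribute NOT across AND, flipping it to OR, and negate each literal.

(NOT w) OR (NOT s)


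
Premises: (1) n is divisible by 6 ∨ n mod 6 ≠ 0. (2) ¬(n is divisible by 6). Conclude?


Disjunctive syllogism: from (P ∨ Q) and ¬P, infer Q.
One disjunct, 'n is divisible by 6', is ruled out; the other must hold.

n mod 6 ≠ 0


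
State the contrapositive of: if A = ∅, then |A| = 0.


The contrapositive of (P → Q) is (¬Q → ¬P); it is logically equivalent to the original.
Here P = 'A = ∅' and Q = '|A| = 0'.

If not (|A| = 0), then not (A = ∅).


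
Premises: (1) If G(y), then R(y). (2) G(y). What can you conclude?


Modus ponens: from (P → Q) and P, infer Q.
P = 'G(y)' is asserted, and P → Q holds, so Q follows.

R(y).


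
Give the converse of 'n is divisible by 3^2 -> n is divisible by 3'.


The converse of (P → Q) is (Q → P). It is not in general equivalent to the original.
Here P = 'n is divisible by 3^2' and Q = 'n is divisible by 3'.

If n is divisible by 3, then n is divisible by 3^2.


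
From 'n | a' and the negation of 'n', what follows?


Disjunctive syllogism: from (P ∨ Q) and ¬P, infer Q.
One disjunct, 'n', is ruled out; the other must hold.

a


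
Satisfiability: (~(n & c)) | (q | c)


Search for a satisfying assignment over {c, n, q}.
Try c=False, n=False, q=False: the formula evaluates to True.
A satisfying assignment exists.

Satisfiable.


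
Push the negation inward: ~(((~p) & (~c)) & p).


De Morgan: the negation of a conjunction is the disjunction of the negations.
Distribute ~ across &, flipping it to |, and negate each literal.

(p | c) | (~p)


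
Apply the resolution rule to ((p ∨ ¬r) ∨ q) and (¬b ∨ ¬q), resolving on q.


The clauses contain complementary literals q and ¬q.
Resolution eliminates this pair and disjoins the remaining literals (merging duplicates).

((¬r ∨ p) ∨ ¬b)


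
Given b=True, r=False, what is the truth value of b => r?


Implication is false only when antecedent is true and consequent is false.
Substitute: b=True, r=False.
True => False evaluates to False.

False


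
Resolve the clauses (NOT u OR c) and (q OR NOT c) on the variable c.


The clauses contain complementary literals c and NOTc.
Resolution eliminates this pair and disjoins the remaining literals (merging duplicates).

(NOT u OR q)


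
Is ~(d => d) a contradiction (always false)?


Truth table over {d}:
d | φ
-----
False | False
True | False
Every row is false.

Yes, it is a contradiction.


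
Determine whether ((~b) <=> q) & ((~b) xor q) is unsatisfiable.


Truth table over {b, q}:
b | q | φ
---------
False | False | False
True | False | False
False | True | False
True | True | False
Every row is false.

Yes, it is a contradiction.


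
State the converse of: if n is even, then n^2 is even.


The converse of (P → Q) is (Q → P). It is not in general equivalent to the original.
Here P = 'n is even' and Q = 'n^2 is even'.

If n^2 is even, then n is even.


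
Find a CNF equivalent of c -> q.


Step 1: Rewrite c → q as ¬c ∨ q.

(NOT c) OR q


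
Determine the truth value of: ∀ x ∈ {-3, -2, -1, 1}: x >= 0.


Evaluate the predicate on each element: -3:F, -2:F, -1:F, 1:T.
Counterexample x = -3 fails the predicate.

F


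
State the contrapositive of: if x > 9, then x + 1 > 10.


The contrapositive of (P → Q) is (¬Q → ¬P); it is logically equivalent to the original.
Here P = 'x > 9' and Q = 'x + 1 > 10'.

If not (x + 1 > 10), then not (x > 9).


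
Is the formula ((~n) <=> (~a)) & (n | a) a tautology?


Build the truth table over {a, n}:
a | n | φ
---------
False | False | False
True | False | False
False | True | False
True | True | True
Counterexample at row 1: with a=False, n=False, the formula is False.

No, it is not a tautology.


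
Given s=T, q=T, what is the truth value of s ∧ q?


Conjunction is true only when both operands are true.
Substitute: s=T, q=T.
T ∧ T evaluates to T.

T


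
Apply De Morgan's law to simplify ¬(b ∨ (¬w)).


De Morgan: the negation of a disjunction is the conjunction of the negations.
Distribute ¬ across ∨, flipping it to ∧, and negate each literal.

(¬b) ∧ w


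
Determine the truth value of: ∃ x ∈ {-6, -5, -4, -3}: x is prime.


Evaluate the predicate on each element: -6:F, -5:F, -4:F, -3:F.
No element satisfies the predicate.

F


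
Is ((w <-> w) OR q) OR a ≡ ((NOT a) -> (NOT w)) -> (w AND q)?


Compare truth tables:
a | q | w | φ | ψ
-----------------
F | F | F | T | F
T | F | F | T | F
F | T | F | T | F
T | T | F | T | F
F | F | T | T | T
T | F | T | T | F
F | T | T | T | T
T | T | T | T | T
They differ at row 1 (a=F, q=F, w=F): φ=T but ψ=F.

No, they are not logically equivalent.


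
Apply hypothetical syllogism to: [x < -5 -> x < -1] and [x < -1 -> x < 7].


Hypothetical syllogism: from (P → Q) and (Q → R), infer (P → R).
Chain the two implications through the shared middle term 'x < -1'.

x < -5 -> x < 7


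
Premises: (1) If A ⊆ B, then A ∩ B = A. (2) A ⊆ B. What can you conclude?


Modus ponens: from (P → Q) and P, infer Q.
P = 'A ⊆ B' is asserted, and P → Q holds, so Q follows.

A ∩ B = A.


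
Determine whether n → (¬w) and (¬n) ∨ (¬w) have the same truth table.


Compare truth tables:
n | w | φ | ψ
-------------
F | F | T | T
T | F | T | T
F | T | T | T
T | T | F | F
The columns φ and ψ agree on every row.

Yes, they are logically equivalent.


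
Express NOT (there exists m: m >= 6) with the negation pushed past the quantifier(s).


¬(for all x: φ) = there exists x: ¬φ, and ¬(there exists x: φ) = for all x: ¬φ.
Apply to the existential statement.

for all m: NOT(m >= 6)


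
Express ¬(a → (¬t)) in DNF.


Step 1: Rewrite implication then negate: ¬(¬a ∨ (¬t)) = a ∧ ¬(¬t).
Step 2: Eliminate any double negations (¬¬X = X).

a ∧ t


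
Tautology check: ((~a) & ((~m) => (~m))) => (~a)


Build the truth table over {a, m}:
a | m | φ
---------
False | False | True
True | False | True
False | True | True
True | True | True
Every row evaluates to true.

Yes, it is a tautology.


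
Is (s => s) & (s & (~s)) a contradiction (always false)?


Truth table over {s}:
s | φ
-----
False | False
True | False
Every row is false.

Yes, it is a contradiction.
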